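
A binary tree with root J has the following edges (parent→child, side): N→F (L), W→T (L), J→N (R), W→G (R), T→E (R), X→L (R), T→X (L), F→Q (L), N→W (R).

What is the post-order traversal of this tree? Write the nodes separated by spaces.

Q F L X E T G W N J

Post-order visits the left subtree, then the right subtree, then the node.
At J: no left child.
At J: go right to N.
  At N: go left to F.
    At F: go left to Q.
      Q is a leaf — visit Q.
    At F: no right child.
    Visit F.
  At N: go right to W.
    At W: go left to T.
      At T: go left to X.
        At X: no left child.
        At X: go right to L.
          L is a leaf — visit L.
        Visit X.
      At T: go right to E.
        E is a leaf — visit E.
      Visit T.
    At W: go right to G.
      G is a leaf — visit G.
    Visit W.
  Visit N.
Visit J.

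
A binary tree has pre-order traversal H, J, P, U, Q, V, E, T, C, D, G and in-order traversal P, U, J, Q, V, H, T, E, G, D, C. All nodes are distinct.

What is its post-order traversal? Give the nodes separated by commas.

The first element of pre-order is the root; it splits in-order into left and right subtrees.
Root H: left subtree has 5 nodes {P, U, J, Q, V}, right has 5 {T, E, G, D, C}.
  Root J: left subtree has 2 nodes {P, U}, right has 2 {Q, V}.
    Root P: left subtree has 0 nodes { }, right has 1 {U}.
    Root Q: left subtree has 0 nodes { }, right has 1 {V}.
  Root E: left subtree has 1 node {T}, right has 3 {G, D, C}.
    Root C: left subtree has 2 nodes {G, D}, right has 0 { }.
      Root D: left subtree has 1 node {G}, right has 0 { }.

U, P, V, Q, J, T, G, D, C, E, H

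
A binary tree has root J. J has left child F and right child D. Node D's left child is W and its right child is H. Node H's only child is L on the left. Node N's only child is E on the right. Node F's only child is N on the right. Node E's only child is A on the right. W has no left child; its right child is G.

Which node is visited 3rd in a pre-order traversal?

N

Pre-order visits the node, then its left subtree, then its right subtree.
Visit J.
At J: go left to F.
  Visit F.
  At F: no left child.
  At F: go right to N.
    Visit N.
    At N: no left child.
    At N: go right to E.
      Visit E.
      At E: no left child.
      At E: go right to A.
        A is a leaf — visit A.
At J: go right to D.
  Visit D.
  At D: go left to W.
    Visit W.
    At W: no left child.
    At W: go right to G.
      G is a leaf — visit G.
  At D: go right to H.
    Visit H.
    At H: go left to L.
      L is a leaf — visit L.
    At H: no right child.
Full pre-order sequence: J, F, N, E, A, D, W, G, H, L.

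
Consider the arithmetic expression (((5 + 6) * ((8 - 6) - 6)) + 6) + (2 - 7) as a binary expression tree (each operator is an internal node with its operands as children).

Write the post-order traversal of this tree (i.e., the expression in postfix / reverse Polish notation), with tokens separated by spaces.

5 6 + 8 6 - 6 - * 6 + 2 7 - +

Post-order on an expression tree gives postfix notation: for each operator, emit left operand, right operand, then the operator.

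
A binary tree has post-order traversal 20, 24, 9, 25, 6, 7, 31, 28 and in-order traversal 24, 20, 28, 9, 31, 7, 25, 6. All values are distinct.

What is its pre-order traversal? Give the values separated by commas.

28, 24, 20, 31, 9, 7, 6, 25

The last element of post-order is the root; it splits in-order into left and right subtrees.
Root 28: left subtree has 2 nodes {24, 20}, right has 5 {9, 31, 7, 25, 6}.
  Root 24: left subtree has 0 nodes { }, right has 1 {20}.
  Root 31: left subtree has 1 node {9}, right has 3 {7, 25, 6}.
    Root 7: left subtree has 0 nodes { }, right has 2 {25, 6}.
      Root 6: left subtree has 1 node {25}, right has 0 { }.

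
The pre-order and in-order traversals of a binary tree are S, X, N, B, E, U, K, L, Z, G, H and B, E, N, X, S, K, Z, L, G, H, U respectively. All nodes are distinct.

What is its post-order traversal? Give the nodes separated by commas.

E, B, N, X, Z, H, G, L, K, U, S

The first element of pre-order is the root; it splits in-order into left and right subtrees.
Root S: left subtree has 4 nodes {B, E, N, X}, right has 6 {K, Z, L, G, H, U}.
  Root X: left subtree has 3 nodes {B, E, N}, right has 0 { }.
    Root N: left subtree has 2 nodes {B, E}, right has 0 { }.
      Root B: left subtree has 0 nodes { }, right has 1 {E}.
  Root U: left subtree has 5 nodes {K, Z, L, G, H}, right has 0 { }.
    Root K: left subtree has 0 nodes { }, right has 4 {Z, L, G, H}.
      Root L: left subtree has 1 node {Z}, right has 2 {G, H}.
        Root G: left subtree has 0 nodes { }, right has 1 {H}.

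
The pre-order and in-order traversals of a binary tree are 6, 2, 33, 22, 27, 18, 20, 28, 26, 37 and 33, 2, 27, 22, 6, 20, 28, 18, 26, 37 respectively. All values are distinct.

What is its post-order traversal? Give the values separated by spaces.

The first element of pre-order is the root; it splits in-order into left and right subtrees.
Root 6: left subtree has 4 nodes {33, 2, 27, 22}, right has 5 {20, 28, 18, 26, 37}.
  Root 2: left subtree has 1 node {33}, right has 2 {27, 22}.
    Root 22: left subtree has 1 node {27}, right has 0 { }.
  Root 18: left subtree has 2 nodes {20, 28}, right has 2 {26, 37}.
    Root 20: left subtree has 0 nodes { }, right has 1 {28}.
    Root 26: left subtree has 0 nodes { }, right has 1 {37}.

33 27 22 2 28 20 37 26 18 6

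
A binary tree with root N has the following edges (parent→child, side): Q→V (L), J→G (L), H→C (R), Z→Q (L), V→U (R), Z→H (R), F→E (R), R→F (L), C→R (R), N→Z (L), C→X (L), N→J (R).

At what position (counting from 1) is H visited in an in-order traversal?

5

In-order visits the left subtree, then the node, then the right subtree.
At N: go left to Z.
  At Z: go left to Q.
    At Q: go left to V.
      At V: no left child.
      Visit V.
      At V: go right to U.
        U is a leaf — visit U.
    Visit Q.
    At Q: no right child.
  Visit Z.
  At Z: go right to H.
    At H: no left child.
    Visit H.
    At H: go right to C.
      At C: go left to X.
        X is a leaf — visit X.
      Visit C.
      At C: go right to R.
        At R: go left to F.
          At F: no left child.
          Visit F.
          At F: go right to E.
            E is a leaf — visit E.
        Visit R.
        At R: no right child.
Visit N.
At N: go right to J.
  At J: go left to G.
    G is a leaf — visit G.
  Visit J.
  At J: no right child.
Full in-order sequence: V, U, Q, Z, H, X, C, F, E, R, N, G, J.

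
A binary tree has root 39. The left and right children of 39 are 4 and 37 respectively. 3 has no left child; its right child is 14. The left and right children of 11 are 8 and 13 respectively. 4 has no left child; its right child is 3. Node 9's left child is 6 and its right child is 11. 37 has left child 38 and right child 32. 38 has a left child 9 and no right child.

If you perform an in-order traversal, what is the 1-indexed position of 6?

In-order visits the left subtree, then the node, then the right subtree.
At 39: go left to 4.
  At 4: no left child.
  Visit 4.
  At 4: go right to 3.
    At 3: no left child.
    Visit 3.
    At 3: go right to 14.
      14 is a leaf — visit 14.
Visit 39.
At 39: go right to 37.
  At 37: go left to 38.
    At 38: go left to 9.
      At 9: go left to 6.
        6 is a leaf — visit 6.
      Visit 9.
      At 9: go right to 11.
        At 11: go left to 8.
          8 is a leaf — visit 8.
        Visit 11.
        At 11: go right to 13.
          13 is a leaf — visit 13.
    Visit 38.
    At 38: no right child.
  Visit 37.
  At 37: go right to 32.
    32 is a leaf — visit 32.
Full in-order sequence: 4, 3, 14, 39, 6, 9, 8, 11, 13, 38, 37, 32.

5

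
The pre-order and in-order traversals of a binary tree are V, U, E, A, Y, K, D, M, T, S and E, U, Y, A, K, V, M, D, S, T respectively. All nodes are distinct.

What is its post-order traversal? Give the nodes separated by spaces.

The first element of pre-order is the root; it splits in-order into left and right subtrees.
Root V: left subtree has 5 nodes {E, U, Y, A, K}, right has 4 {M, D, S, T}.
  Root U: left subtree has 1 node {E}, right has 3 {Y, A, K}.
    Root A: left subtree has 1 node {Y}, right has 1 {K}.
  Root D: left subtree has 1 node {M}, right has 2 {S, T}.
    Root T: left subtree has 1 node {S}, right has 0 { }.

E Y K A U M S T D V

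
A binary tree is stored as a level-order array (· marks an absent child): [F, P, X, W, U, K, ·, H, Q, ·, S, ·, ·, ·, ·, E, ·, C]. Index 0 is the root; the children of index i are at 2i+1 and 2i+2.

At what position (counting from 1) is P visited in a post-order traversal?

Post-order visits the left subtree, then the right subtree, then the node.
At F: go left to P.
  At P: go left to W.
    At W: go left to H.
      At H: go left to E.
        E is a leaf — visit E.
      At H: no right child.
      Visit H.
    At W: go right to Q.
      At Q: go left to C.
        C is a leaf — visit C.
      At Q: no right child.
      Visit Q.
    Visit W.
  At P: go right to U.
    At U: no left child.
    At U: go right to S.
      S is a leaf — visit S.
    Visit U.
  Visit P.
At F: go right to X.
  At X: go left to K.
    K is a leaf — visit K.
  At X: no right child.
  Visit X.
Visit F.
Full post-order sequence: E, H, C, Q, W, S, U, P, K, X, F.

8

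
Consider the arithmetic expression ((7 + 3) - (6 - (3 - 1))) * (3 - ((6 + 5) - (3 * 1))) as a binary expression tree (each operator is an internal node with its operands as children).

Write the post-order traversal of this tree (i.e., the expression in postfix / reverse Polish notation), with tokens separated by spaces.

7 3 + 6 3 1 - - - 3 6 5 + 3 1 * - - *

Post-order on an expression tree gives postfix notation: for each operator, emit left operand, right operand, then the operator.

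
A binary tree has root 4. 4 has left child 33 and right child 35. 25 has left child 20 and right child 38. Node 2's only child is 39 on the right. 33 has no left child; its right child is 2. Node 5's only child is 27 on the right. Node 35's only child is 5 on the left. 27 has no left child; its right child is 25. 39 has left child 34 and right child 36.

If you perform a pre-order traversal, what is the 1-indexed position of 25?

10

Pre-order visits the node, then its left subtree, then its right subtree.
Visit 4.
At 4: go left to 33.
  Visit 33.
  At 33: no left child.
  At 33: go right to 2.
    Visit 2.
    At 2: no left child.
    At 2: go right to 39.
      Visit 39.
      At 39: go left to 34.
        34 is a leaf — visit 34.
      At 39: go right to 36.
        36 is a leaf — visit 36.
At 4: go right to 35.
  Visit 35.
  At 35: go left to 5.
    Visit 5.
    At 5: no left child.
    At 5: go right to 27.
      Visit 27.
      At 27: no left child.
      At 27: go right to 25.
        Visit 25.
        At 25: go left to 20.
          20 is a leaf — visit 20.
        At 25: go right to 38.
          38 is a leaf — visit 38.
  At 35: no right child.
Full pre-order sequence: 4, 33, 2, 39, 34, 36, 35, 5, 27, 25, 20, 38.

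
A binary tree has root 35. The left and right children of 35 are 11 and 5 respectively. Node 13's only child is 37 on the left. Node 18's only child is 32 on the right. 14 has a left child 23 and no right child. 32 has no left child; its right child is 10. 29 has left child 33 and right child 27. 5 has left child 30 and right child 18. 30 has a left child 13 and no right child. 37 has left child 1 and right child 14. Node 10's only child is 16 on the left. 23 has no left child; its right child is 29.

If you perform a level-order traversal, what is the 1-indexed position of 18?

Level-order visits nodes level by level from the root, left to right within each level.
Level 0: 35
Level 1: 11, 5
Level 2: 30, 18
Level 3: 13, 32
Level 4: 37, 10
Level 5: 1, 14, 16
Level 6: 23
Level 7: 29
Level 8: 33, 27
Full level-order sequence: 35, 11, 5, 30, 18, 13, 32, 37, 10, 1, 14, 16, 23, 29, 33, 27.

5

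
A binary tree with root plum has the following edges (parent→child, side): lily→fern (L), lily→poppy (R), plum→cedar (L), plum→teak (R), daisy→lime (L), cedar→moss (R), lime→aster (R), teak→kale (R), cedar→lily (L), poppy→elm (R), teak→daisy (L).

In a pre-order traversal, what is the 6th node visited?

elm

Pre-order visits the node, then its left subtree, then its right subtree.
Visit plum.
At plum: go left to cedar.
  Visit cedar.
  At cedar: go left to lily.
    Visit lily.
    At lily: go left to fern.
      fern is a leaf — visit fern.
    At lily: go right to poppy.
      Visit poppy.
      At poppy: no left child.
      At poppy: go right to elm.
        elm is a leaf — visit elm.
  At cedar: go right to moss.
    moss is a leaf — visit moss.
At plum: go right to teak.
  Visit teak.
  At teak: go left to daisy.
    Visit daisy.
    At daisy: go left to lime.
      Visit lime.
      At lime: no left child.
      At lime: go right to aster.
        aster is a leaf — visit aster.
    At daisy: no right child.
  At teak: go right to kale.
    kale is a leaf — visit kale.
Full pre-order sequence: plum, cedar, lily, fern, poppy, elm, moss, teak, daisy, lime, aster, kale.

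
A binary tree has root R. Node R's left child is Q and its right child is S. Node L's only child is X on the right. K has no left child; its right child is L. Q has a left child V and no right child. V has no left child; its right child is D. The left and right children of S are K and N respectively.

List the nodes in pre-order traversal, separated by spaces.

Pre-order visits the node, then its left subtree, then its right subtree.
Visit R.
At R: go left to Q.
  Visit Q.
  At Q: go left to V.
    Visit V.
    At V: no left child.
    At V: go right to D.
      D is a leaf — visit D.
  At Q: no right child.
At R: go right to S.
  Visit S.
  At S: go left to K.
    Visit K.
    At K: no left child.
    At K: go right to L.
      Visit L.
      At L: no left child.
      At L: go right to X.
        X is a leaf — visit X.
  At S: go right to N.
    N is a leaf — visit N.

R Q V D S K L X N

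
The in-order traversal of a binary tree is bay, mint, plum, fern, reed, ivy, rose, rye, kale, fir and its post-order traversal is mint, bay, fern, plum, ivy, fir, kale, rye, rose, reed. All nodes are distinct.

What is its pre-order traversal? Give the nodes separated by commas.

The last element of post-order is the root; it splits in-order into left and right subtrees.
Root reed: left subtree has 4 nodes {bay, mint, plum, fern}, right has 5 {ivy, rose, rye, kale, fir}.
  Root plum: left subtree has 2 nodes {bay, mint}, right has 1 {fern}.
    Root bay: left subtree has 0 nodes { }, right has 1 {mint}.
  Root rose: left subtree has 1 node {ivy}, right has 3 {rye, kale, fir}.
    Root rye: left subtree has 0 nodes { }, right has 2 {kale, fir}.
      Root kale: left subtree has 0 nodes { }, right has 1 {fir}.

reed, plum, bay, mint, fern, rose, ivy, rye, kale, fir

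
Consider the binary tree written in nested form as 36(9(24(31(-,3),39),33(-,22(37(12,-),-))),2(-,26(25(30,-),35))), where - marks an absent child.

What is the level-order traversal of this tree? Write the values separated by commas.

36, 9, 2, 24, 33, 26, 31, 39, 22, 25, 35, 3, 37, 30, 12

Level-order visits nodes level by level from the root, left to right within each level.
Level 0: 36
Level 1: 9, 2
Level 2: 24, 33, 26
Level 3: 31, 39, 22, 25, 35
Level 4: 3, 37, 30
Level 5: 12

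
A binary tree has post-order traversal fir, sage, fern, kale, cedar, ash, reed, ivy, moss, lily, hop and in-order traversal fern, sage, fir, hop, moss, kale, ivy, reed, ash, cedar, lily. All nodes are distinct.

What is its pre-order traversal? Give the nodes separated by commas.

The last element of post-order is the root; it splits in-order into left and right subtrees.
Root hop: left subtree has 3 nodes {fern, sage, fir}, right has 7 {moss, kale, ivy, reed, ash, cedar, lily}.
  Root fern: left subtree has 0 nodes { }, right has 2 {sage, fir}.
    Root sage: left subtree has 0 nodes { }, right has 1 {fir}.
  Root lily: left subtree has 6 nodes {moss, kale, ivy, reed, ash, cedar}, right has 0 { }.
    Root moss: left subtree has 0 nodes { }, right has 5 {kale, ivy, reed, ash, cedar}.
      Root ivy: left subtree has 1 node {kale}, right has 3 {reed, ash, cedar}.
        Root reed: left subtree has 0 nodes { }, right has 2 {ash, cedar}.
          Root ash: left subtree has 0 nodes { }, right has 1 {cedar}.

hop, fern, sage, fir, lily, moss, ivy, kale, reed, ash, cedar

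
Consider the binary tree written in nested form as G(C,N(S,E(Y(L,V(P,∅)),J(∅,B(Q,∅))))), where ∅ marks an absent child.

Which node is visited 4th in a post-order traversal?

Post-order visits the left subtree, then the right subtree, then the node.
At G: go left to C.
  C is a leaf — visit C.
At G: go right to N.
  At N: go left to S.
    S is a leaf — visit S.
  At N: go right to E.
    At E: go left to Y.
      At Y: go left to L.
        L is a leaf — visit L.
      At Y: go right to V.
        At V: go left to P.
          P is a leaf — visit P.
        At V: no right child.
        Visit V.
      Visit Y.
    At E: go right to J.
      At J: no left child.
      At J: go right to B.
        At B: go left to Q.
          Q is a leaf — visit Q.
        At B: no right child.
        Visit B.
      Visit J.
    Visit E.
  Visit N.
Visit G.
Full post-order sequence: C, S, L, P, V, Y, Q, B, J, E, N, G.

P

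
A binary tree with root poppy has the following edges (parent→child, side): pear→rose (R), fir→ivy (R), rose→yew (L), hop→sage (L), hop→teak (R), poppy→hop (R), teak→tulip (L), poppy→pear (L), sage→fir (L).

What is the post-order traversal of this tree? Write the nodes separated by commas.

Post-order visits the left subtree, then the right subtree, then the node.
At poppy: go left to pear.
  At pear: no left child.
  At pear: go right to rose.
    At rose: go left to yew.
      yew is a leaf — visit yew.
    At rose: no right child.
    Visit rose.
  Visit pear.
At poppy: go right to hop.
  At hop: go left to sage.
    At sage: go left to fir.
      At fir: no left child.
      At fir: go right to ivy.
        ivy is a leaf — visit ivy.
      Visit fir.
    At sage: no right child.
    Visit sage.
  At hop: go right to teak.
    At teak: go left to tulip.
      tulip is a leaf — visit tulip.
    At teak: no right child.
    Visit teak.
  Visit hop.
Visit poppy.

yew, rose, pear, ivy, fir, sage, tulip, teak, hop, poppy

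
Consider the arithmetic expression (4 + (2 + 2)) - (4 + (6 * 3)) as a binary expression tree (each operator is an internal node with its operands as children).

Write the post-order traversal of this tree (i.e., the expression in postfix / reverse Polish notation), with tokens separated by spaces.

Post-order on an expression tree gives postfix notation: for each operator, emit left operand, right operand, then the operator.

4 2 2 + + 4 6 3 * + -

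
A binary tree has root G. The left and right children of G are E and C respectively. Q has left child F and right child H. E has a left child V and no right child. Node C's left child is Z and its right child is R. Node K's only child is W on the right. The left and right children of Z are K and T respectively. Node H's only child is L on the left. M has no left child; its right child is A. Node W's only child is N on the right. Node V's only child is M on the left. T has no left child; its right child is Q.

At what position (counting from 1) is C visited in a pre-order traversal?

Pre-order visits the node, then its left subtree, then its right subtree.
Visit G.
At G: go left to E.
  Visit E.
  At E: go left to V.
    Visit V.
    At V: go left to M.
      Visit M.
      At M: no left child.
      At M: go right to A.
        A is a leaf — visit A.
    At V: no right child.
  At E: no right child.
At G: go right to C.
  Visit C.
  At C: go left to Z.
    Visit Z.
    At Z: go left to K.
      Visit K.
      At K: no left child.
      At K: go right to W.
        Visit W.
        At W: no left child.
        At W: go right to N.
          N is a leaf — visit N.
    At Z: go right to T.
      Visit T.
      At T: no left child.
      At T: go right to Q.
        Visit Q.
        At Q: go left to F.
          F is a leaf — visit F.
        At Q: go right to H.
          Visit H.
          At H: go left to L.
            L is a leaf — visit L.
          At H: no right child.
  At C: go right to R.
    R is a leaf — visit R.
Full pre-order sequence: G, E, V, M, A, C, Z, K, W, N, T, Q, F, H, L, R.

6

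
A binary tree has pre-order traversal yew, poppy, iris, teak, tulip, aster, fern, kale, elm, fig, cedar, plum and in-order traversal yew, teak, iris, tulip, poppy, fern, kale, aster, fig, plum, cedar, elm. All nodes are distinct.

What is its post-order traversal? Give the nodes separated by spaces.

The first element of pre-order is the root; it splits in-order into left and right subtrees.
Root yew: left subtree has 0 nodes { }, right has 11 {teak, iris, tulip, poppy, fern, kale, aster, fig, plum, cedar, elm}.
  Root poppy: left subtree has 3 nodes {teak, iris, tulip}, right has 7 {fern, kale, aster, fig, plum, cedar, elm}.
    Root iris: left subtree has 1 node {teak}, right has 1 {tulip}.
    Root aster: left subtree has 2 nodes {fern, kale}, right has 4 {fig, plum, cedar, elm}.
      Root fern: left subtree has 0 nodes { }, right has 1 {kale}.
      Root elm: left subtree has 3 nodes {fig, plum, cedar}, right has 0 { }.
        Root fig: left subtree has 0 nodes { }, right has 2 {plum, cedar}.
          Root cedar: left subtree has 1 node {plum}, right has 0 { }.

teak tulip iris kale fern plum cedar fig elm aster poppy yew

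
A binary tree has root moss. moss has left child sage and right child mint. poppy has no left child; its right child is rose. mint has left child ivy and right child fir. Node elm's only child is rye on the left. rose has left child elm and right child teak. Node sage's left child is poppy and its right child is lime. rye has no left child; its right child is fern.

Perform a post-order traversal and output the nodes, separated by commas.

fern, rye, elm, teak, rose, poppy, lime, sage, ivy, fir, mint, moss

Post-order visits the left subtree, then the right subtree, then the node.
At moss: go left to sage.
  At sage: go left to poppy.
    At poppy: no left child.
    At poppy: go right to rose.
      At rose: go left to elm.
        At elm: go left to rye.
          At rye: no left child.
          At rye: go right to fern.
            fern is a leaf — visit fern.
          Visit rye.
        At elm: no right child.
        Visit elm.
      At rose: go right to teak.
        teak is a leaf — visit teak.
      Visit rose.
    Visit poppy.
  At sage: go right to lime.
    lime is a leaf — visit lime.
  Visit sage.
At moss: go right to mint.
  At mint: go left to ivy.
    ivy is a leaf — visit ivy.
  At mint: go right to fir.
    fir is a leaf — visit fir.
  Visit mint.
Visit moss.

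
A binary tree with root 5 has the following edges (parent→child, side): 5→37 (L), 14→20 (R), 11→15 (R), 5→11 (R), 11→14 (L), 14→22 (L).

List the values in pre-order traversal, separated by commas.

Pre-order visits the node, then its left subtree, then its right subtree.
Visit 5.
At 5: go left to 37.
  37 is a leaf — visit 37.
At 5: go right to 11.
  Visit 11.
  At 11: go left to 14.
    Visit 14.
    At 14: go left to 22.
      22 is a leaf — visit 22.
    At 14: go right to 20.
      20 is a leaf — visit 20.
  At 11: go right to 15.
    15 is a leaf — visit 15.

5, 37, 11, 14, 22, 20, 15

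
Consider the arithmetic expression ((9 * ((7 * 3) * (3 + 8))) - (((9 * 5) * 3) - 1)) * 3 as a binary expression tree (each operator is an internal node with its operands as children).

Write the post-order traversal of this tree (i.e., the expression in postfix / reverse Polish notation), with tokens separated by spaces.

9 7 3 * 3 8 + * * 9 5 * 3 * 1 - - 3 *

Post-order on an expression tree gives postfix notation: for each operator, emit left operand, right operand, then the operator.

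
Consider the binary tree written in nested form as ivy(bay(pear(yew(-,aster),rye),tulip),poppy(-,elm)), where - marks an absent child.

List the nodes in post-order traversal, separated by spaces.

Post-order visits the left subtree, then the right subtree, then the node.
At ivy: go left to bay.
  At bay: go left to pear.
    At pear: go left to yew.
      At yew: no left child.
      At yew: go right to aster.
        aster is a leaf — visit aster.
      Visit yew.
    At pear: go right to rye.
      rye is a leaf — visit rye.
    Visit pear.
  At bay: go right to tulip.
    tulip is a leaf — visit tulip.
  Visit bay.
At ivy: go right to poppy.
  At poppy: no left child.
  At poppy: go right to elm.
    elm is a leaf — visit elm.
  Visit poppy.
Visit ivy.

aster yew rye pear tulip bay elm poppy ivy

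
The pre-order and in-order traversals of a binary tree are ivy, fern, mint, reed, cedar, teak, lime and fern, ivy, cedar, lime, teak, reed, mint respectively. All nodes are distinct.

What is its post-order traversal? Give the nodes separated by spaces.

The first element of pre-order is the root; it splits in-order into left and right subtrees.
Root ivy: left subtree has 1 node {fern}, right has 5 {cedar, lime, teak, reed, mint}.
  Root mint: left subtree has 4 nodes {cedar, lime, teak, reed}, right has 0 { }.
    Root reed: left subtree has 3 nodes {cedar, lime, teak}, right has 0 { }.
      Root cedar: left subtree has 0 nodes { }, right has 2 {lime, teak}.
        Root teak: left subtree has 1 node {lime}, right has 0 { }.

fern lime teak cedar reed mint ivy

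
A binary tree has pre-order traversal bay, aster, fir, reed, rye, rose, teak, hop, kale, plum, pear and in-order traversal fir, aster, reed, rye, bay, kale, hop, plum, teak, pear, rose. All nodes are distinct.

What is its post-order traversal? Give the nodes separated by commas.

fir, rye, reed, aster, kale, plum, hop, pear, teak, rose, bay

The first element of pre-order is the root; it splits in-order into left and right subtrees.
Root bay: left subtree has 4 nodes {fir, aster, reed, rye}, right has 6 {kale, hop, plum, teak, pear, rose}.
  Root aster: left subtree has 1 node {fir}, right has 2 {reed, rye}.
    Root reed: left subtree has 0 nodes { }, right has 1 {rye}.
  Root rose: left subtree has 5 nodes {kale, hop, plum, teak, pear}, right has 0 { }.
    Root teak: left subtree has 3 nodes {kale, hop, plum}, right has 1 {pear}.
      Root hop: left subtree has 1 node {kale}, right has 1 {plum}.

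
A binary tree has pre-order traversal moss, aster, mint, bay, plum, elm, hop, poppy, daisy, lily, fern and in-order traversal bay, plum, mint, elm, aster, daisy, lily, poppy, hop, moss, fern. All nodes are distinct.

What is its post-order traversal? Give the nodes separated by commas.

The first element of pre-order is the root; it splits in-order into left and right subtrees.
Root moss: left subtree has 9 nodes {bay, plum, mint, elm, aster, daisy, lily, poppy, hop}, right has 1 {fern}.
  Root aster: left subtree has 4 nodes {bay, plum, mint, elm}, right has 4 {daisy, lily, poppy, hop}.
    Root mint: left subtree has 2 nodes {bay, plum}, right has 1 {elm}.
      Root bay: left subtree has 0 nodes { }, right has 1 {plum}.
    Root hop: left subtree has 3 nodes {daisy, lily, poppy}, right has 0 { }.
      Root poppy: left subtree has 2 nodes {daisy, lily}, right has 0 { }.
        Root daisy: left subtree has 0 nodes { }, right has 1 {lily}.

plum, bay, elm, mint, lily, daisy, poppy, hop, aster, fern, moss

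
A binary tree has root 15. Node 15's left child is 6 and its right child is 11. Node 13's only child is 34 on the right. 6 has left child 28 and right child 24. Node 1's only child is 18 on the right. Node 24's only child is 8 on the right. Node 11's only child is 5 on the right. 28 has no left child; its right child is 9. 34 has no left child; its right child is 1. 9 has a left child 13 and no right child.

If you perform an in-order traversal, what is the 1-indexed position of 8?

9

In-order visits the left subtree, then the node, then the right subtree.
At 15: go left to 6.
  At 6: go left to 28.
    At 28: no left child.
    Visit 28.
    At 28: go right to 9.
      At 9: go left to 13.
        At 13: no left child.
        Visit 13.
        At 13: go right to 34.
          At 34: no left child.
          Visit 34.
          At 34: go right to 1.
            At 1: no left child.
            Visit 1.
            At 1: go right to 18.
              18 is a leaf — visit 18.
      Visit 9.
      At 9: no right child.
  Visit 6.
  At 6: go right to 24.
    At 24: no left child.
    Visit 24.
    At 24: go right to 8.
      8 is a leaf — visit 8.
Visit 15.
At 15: go right to 11.
  At 11: no left child.
  Visit 11.
  At 11: go right to 5.
    5 is a leaf — visit 5.
Full in-order sequence: 28, 13, 34, 1, 18, 9, 6, 24, 8, 15, 11, 5.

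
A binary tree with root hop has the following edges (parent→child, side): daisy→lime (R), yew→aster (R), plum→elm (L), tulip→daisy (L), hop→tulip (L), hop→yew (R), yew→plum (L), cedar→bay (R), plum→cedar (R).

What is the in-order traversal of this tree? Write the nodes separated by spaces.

In-order visits the left subtree, then the node, then the right subtree.
At hop: go left to tulip.
  At tulip: go left to daisy.
    At daisy: no left child.
    Visit daisy.
    At daisy: go right to lime.
      lime is a leaf — visit lime.
  Visit tulip.
  At tulip: no right child.
Visit hop.
At hop: go right to yew.
  At yew: go left to plum.
    At plum: go left to elm.
      elm is a leaf — visit elm.
    Visit plum.
    At plum: go right to cedar.
      At cedar: no left child.
      Visit cedar.
      At cedar: go right to bay.
        bay is a leaf — visit bay.
  Visit yew.
  At yew: go right to aster.
    aster is a leaf — visit aster.

daisy lime tulip hop elm plum cedar bay yew aster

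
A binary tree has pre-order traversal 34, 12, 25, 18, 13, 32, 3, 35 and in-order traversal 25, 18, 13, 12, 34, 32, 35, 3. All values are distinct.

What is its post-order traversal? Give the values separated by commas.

13, 18, 25, 12, 35, 3, 32, 34

The first element of pre-order is the root; it splits in-order into left and right subtrees.
Root 34: left subtree has 4 nodes {25, 18, 13, 12}, right has 3 {32, 35, 3}.
  Root 12: left subtree has 3 nodes {25, 18, 13}, right has 0 { }.
    Root 25: left subtree has 0 nodes { }, right has 2 {18, 13}.
      Root 18: left subtree has 0 nodes { }, right has 1 {13}.
  Root 32: left subtree has 0 nodes { }, right has 2 {35, 3}.
    Root 3: left subtree has 1 node {35}, right has 0 { }.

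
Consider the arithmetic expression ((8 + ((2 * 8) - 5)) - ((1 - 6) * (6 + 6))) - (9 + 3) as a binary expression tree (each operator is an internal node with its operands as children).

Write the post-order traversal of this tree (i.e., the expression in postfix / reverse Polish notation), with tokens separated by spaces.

Post-order on an expression tree gives postfix notation: for each operator, emit left operand, right operand, then the operator.

8 2 8 * 5 - + 1 6 - 6 6 + * - 9 3 + -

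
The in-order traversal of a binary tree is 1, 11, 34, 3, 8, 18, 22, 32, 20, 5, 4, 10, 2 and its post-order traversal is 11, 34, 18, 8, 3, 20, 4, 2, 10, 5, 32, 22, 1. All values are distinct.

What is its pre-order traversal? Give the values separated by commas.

The last element of post-order is the root; it splits in-order into left and right subtrees.
Root 1: left subtree has 0 nodes { }, right has 12 {11, 34, 3, 8, 18, 22, 32, 20, 5, 4, 10, 2}.
  Root 22: left subtree has 5 nodes {11, 34, 3, 8, 18}, right has 6 {32, 20, 5, 4, 10, 2}.
    Root 3: left subtree has 2 nodes {11, 34}, right has 2 {8, 18}.
      Root 34: left subtree has 1 node {11}, right has 0 { }.
      Root 8: left subtree has 0 nodes { }, right has 1 {18}.
    Root 32: left subtree has 0 nodes { }, right has 5 {20, 5, 4, 10, 2}.
      Root 5: left subtree has 1 node {20}, right has 3 {4, 10, 2}.
        Root 10: left subtree has 1 node {4}, right has 1 {2}.

1, 22, 3, 34, 11, 8, 18, 32, 5, 20, 10, 4, 2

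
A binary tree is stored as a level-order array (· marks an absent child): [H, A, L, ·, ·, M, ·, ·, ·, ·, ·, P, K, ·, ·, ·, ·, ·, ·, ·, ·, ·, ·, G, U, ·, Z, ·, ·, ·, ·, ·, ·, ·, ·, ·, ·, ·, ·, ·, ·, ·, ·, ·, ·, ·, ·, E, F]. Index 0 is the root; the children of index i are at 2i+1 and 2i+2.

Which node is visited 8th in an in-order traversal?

M

In-order visits the left subtree, then the node, then the right subtree.
At H: go left to A.
  A is a leaf — visit A.
Visit H.
At H: go right to L.
  At L: go left to M.
    At M: go left to P.
      At P: go left to G.
        At G: go left to E.
          E is a leaf — visit E.
        Visit G.
        At G: go right to F.
          F is a leaf — visit F.
      Visit P.
      At P: go right to U.
        U is a leaf — visit U.
    Visit M.
    At M: go right to K.
      At K: no left child.
      Visit K.
      At K: go right to Z.
        Z is a leaf — visit Z.
  Visit L.
  At L: no right child.
Full in-order sequence: A, H, E, G, F, P, U, M, K, Z, L.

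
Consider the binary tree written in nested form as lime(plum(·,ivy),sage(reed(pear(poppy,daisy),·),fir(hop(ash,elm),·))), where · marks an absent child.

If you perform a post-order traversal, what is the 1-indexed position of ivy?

1

Post-order visits the left subtree, then the right subtree, then the node.
At lime: go left to plum.
  At plum: no left child.
  At plum: go right to ivy.
    ivy is a leaf — visit ivy.
  Visit plum.
At lime: go right to sage.
  At sage: go left to reed.
    At reed: go left to pear.
      At pear: go left to poppy.
        poppy is a leaf — visit poppy.
      At pear: go right to daisy.
        daisy is a leaf — visit daisy.
      Visit pear.
    At reed: no right child.
    Visit reed.
  At sage: go right to fir.
    At fir: go left to hop.
      At hop: go left to ash.
        ash is a leaf — visit ash.
      At hop: go right to elm.
        elm is a leaf — visit elm.
      Visit hop.
    At fir: no right child.
    Visit fir.
  Visit sage.
Visit lime.
Full post-order sequence: ivy, plum, poppy, daisy, pear, reed, ash, elm, hop, fir, sage, lime.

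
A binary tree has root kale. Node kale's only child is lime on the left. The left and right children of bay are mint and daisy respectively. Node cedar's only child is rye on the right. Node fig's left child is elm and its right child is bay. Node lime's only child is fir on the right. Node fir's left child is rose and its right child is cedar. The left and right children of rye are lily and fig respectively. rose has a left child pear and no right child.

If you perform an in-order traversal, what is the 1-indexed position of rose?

3

In-order visits the left subtree, then the node, then the right subtree.
At kale: go left to lime.
  At lime: no left child.
  Visit lime.
  At lime: go right to fir.
    At fir: go left to rose.
      At rose: go left to pear.
        pear is a leaf — visit pear.
      Visit rose.
      At rose: no right child.
    Visit fir.
    At fir: go right to cedar.
      At cedar: no left child.
      Visit cedar.
      At cedar: go right to rye.
        At rye: go left to lily.
          lily is a leaf — visit lily.
        Visit rye.
        At rye: go right to fig.
          At fig: go left to elm.
            elm is a leaf — visit elm.
          Visit fig.
          At fig: go right to bay.
            At bay: go left to mint.
              mint is a leaf — visit mint.
            Visit bay.
            At bay: go right to daisy.
              daisy is a leaf — visit daisy.
Visit kale.
At kale: no right child.
Full in-order sequence: lime, pear, rose, fir, cedar, lily, rye, elm, fig, mint, bay, daisy, kale.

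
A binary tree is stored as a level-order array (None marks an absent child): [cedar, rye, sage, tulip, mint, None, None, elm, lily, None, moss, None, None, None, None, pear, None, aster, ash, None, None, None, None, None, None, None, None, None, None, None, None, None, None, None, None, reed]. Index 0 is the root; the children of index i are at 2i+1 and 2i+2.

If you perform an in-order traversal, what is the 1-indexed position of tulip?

3

In-order visits the left subtree, then the node, then the right subtree.
At cedar: go left to rye.
  At rye: go left to tulip.
    At tulip: go left to elm.
      At elm: go left to pear.
        pear is a leaf — visit pear.
      Visit elm.
      At elm: no right child.
    Visit tulip.
    At tulip: go right to lily.
      At lily: go left to aster.
        At aster: go left to reed.
          reed is a leaf — visit reed.
        Visit aster.
        At aster: no right child.
      Visit lily.
      At lily: go right to ash.
        ash is a leaf — visit ash.
  Visit rye.
  At rye: go right to mint.
    At mint: no left child.
    Visit mint.
    At mint: go right to moss.
      moss is a leaf — visit moss.
Visit cedar.
At cedar: go right to sage.
  sage is a leaf — visit sage.
Full in-order sequence: pear, elm, tulip, reed, aster, lily, ash, rye, mint, moss, cedar, sage.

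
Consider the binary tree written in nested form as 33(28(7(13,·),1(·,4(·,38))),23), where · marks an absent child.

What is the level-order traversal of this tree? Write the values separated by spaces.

Level-order visits nodes level by level from the root, left to right within each level.
Level 0: 33
Level 1: 28, 23
Level 2: 7, 1
Level 3: 13, 4
Level 4: 38

33 28 23 7 1 13 4 38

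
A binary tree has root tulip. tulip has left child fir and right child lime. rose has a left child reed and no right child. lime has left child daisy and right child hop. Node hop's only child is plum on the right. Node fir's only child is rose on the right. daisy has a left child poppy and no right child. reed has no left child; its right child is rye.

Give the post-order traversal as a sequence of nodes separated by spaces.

rye reed rose fir poppy daisy plum hop lime tulip

Post-order visits the left subtree, then the right subtree, then the node.
At tulip: go left to fir.
  At fir: no left child.
  At fir: go right to rose.
    At rose: go left to reed.
      At reed: no left child.
      At reed: go right to rye.
        rye is a leaf — visit rye.
      Visit reed.
    At rose: no right child.
    Visit rose.
  Visit fir.
At tulip: go right to lime.
  At lime: go left to daisy.
    At daisy: go left to poppy.
      poppy is a leaf — visit poppy.
    At daisy: no right child.
    Visit daisy.
  At lime: go right to hop.
    At hop: no left child.
    At hop: go right to plum.
      plum is a leaf — visit plum.
    Visit hop.
  Visit lime.
Visit tulip.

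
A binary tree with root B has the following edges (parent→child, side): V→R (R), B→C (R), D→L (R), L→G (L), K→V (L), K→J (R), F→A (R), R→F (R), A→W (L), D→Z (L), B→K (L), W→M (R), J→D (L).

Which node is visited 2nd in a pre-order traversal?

Pre-order visits the node, then its left subtree, then its right subtree.
Visit B.
At B: go left to K.
  Visit K.
  At K: go left to V.
    Visit V.
    At V: no left child.
    At V: go right to R.
      Visit R.
      At R: no left child.
      At R: go right to F.
        Visit F.
        At F: no left child.
        At F: go right to A.
          Visit A.
          At A: go left to W.
            Visit W.
            At W: no left child.
            At W: go right to M.
              M is a leaf — visit M.
          At A: no right child.
  At K: go right to J.
    Visit J.
    At J: go left to D.
      Visit D.
      At D: go left to Z.
        Z is a leaf — visit Z.
      At D: go right to L.
        Visit L.
        At L: go left to G.
          G is a leaf — visit G.
        At L: no right child.
    At J: no right child.
At B: go right to C.
  C is a leaf — visit C.
Full pre-order sequence: B, K, V, R, F, A, W, M, J, D, Z, L, G, C.

K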